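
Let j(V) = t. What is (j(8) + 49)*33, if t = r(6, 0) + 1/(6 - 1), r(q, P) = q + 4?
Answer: 9768/5 ≈ 1953.6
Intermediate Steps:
r(q, P) = 4 + q
t = 51/5 (t = (4 + 6) + 1/(6 - 1) = 10 + 1/5 = 10 + ⅕ = 51/5 ≈ 10.200)
j(V) = 51/5
(j(8) + 49)*33 = (51/5 + 49)*33 = (296/5)*33 = 9768/5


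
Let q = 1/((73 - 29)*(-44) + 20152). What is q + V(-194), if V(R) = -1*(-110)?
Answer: 2003761/18216 ≈ 110.00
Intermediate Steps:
V(R) = 110
q = 1/18216 (q = 1/(44*(-44) + 20152) = 1/(-1936 + 20152) = 1/18216 ≈ 5.4897e-5)
q + V(-194) = 1/18216 + 110 = 2003761/18216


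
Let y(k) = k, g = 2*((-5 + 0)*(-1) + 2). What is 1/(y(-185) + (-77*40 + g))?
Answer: -1/3251 ≈ -0.00030760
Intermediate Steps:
g = 14 (g = 2*(-5*(-1) + 2) = 2*(5 + 2) = 2*7 = 14)
1/(y(-185) + (-77*40 + g)) = 1/(-185 + (-77*40 + 14)) = 1/(-185 + (-3080 + 14)) = 1/(-185 - 3066) = 1/(-3251) = -1/3251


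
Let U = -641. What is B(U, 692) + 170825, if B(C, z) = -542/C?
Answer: 109499367/641 ≈ 1.7083e+5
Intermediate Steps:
B(U, 692) + 170825 = -542/(-641) + 170825 = -542*(-1/641) + 170825 = 542/641 + 170825 = 109499367/641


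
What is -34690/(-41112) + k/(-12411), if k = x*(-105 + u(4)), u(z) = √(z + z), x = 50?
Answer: 5129965/4049532 - 100*√2/12411 ≈ 1.2554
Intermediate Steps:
u(z) = √2*√z (u(z) = √(2*z) = √2*√z)
k = -5250 + 100*√2 (k = 50*(-105 + √2*√4) = 50*(-105 + √2*2) = 50*(-105 + 2*√2) = -5250 + 100*√2 ≈ -5108.6)
-34690/(-41112) + k/(-12411) = -34690/(-41112) + (-5250 + 100*√2)/(-12411) = -34690*(-1/41112) + (-5250 + 100*√2)*(-1/12411) = 17345/20556 + (250/591 - 100*√2/12411) = 5129965/4049532 - 100*√2/12411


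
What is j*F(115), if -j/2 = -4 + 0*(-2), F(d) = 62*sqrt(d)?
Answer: 496*sqrt(115) ≈ 5319.0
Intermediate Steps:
j = 8 (j = -2*(-4 + 0*(-2)) = -2*(-4 + 0) = -2*(-4) = 8)
j*F(115) = 8*(62*sqrt(115)) = 496*sqrt(115)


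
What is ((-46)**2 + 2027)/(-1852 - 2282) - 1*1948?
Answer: -2685725/1378 ≈ -1949.0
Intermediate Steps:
((-46)**2 + 2027)/(-1852 - 2282) - 1*1948 = (2116 + 2027)/(-4134) - 1948 = 4143*(-1/4134) - 1948 = -1381/1378 - 1948 = -2685725/1378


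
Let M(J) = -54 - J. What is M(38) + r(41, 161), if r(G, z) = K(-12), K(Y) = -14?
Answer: -106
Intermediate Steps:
r(G, z) = -14
M(38) + r(41, 161) = (-54 - 1*38) - 14 = (-54 - 38) - 14 = -92 - 14 = -106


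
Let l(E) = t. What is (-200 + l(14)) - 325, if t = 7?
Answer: -518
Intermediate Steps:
l(E) = 7
(-200 + l(14)) - 325 = (-200 + 7) - 325 = -193 - 325 = -518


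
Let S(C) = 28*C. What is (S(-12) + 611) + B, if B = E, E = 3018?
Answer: 3293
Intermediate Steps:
B = 3018
(S(-12) + 611) + B = (28*(-12) + 611) + 3018 = (-336 + 611) + 3018 = 275 + 3018 = 3293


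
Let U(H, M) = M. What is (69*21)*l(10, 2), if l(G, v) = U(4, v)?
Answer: 2898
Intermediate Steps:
l(G, v) = v
(69*21)*l(10, 2) = (69*21)*2 = 1449*2 = 2898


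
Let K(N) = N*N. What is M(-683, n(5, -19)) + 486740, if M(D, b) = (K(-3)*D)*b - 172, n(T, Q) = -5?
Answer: 517303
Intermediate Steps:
K(N) = N²
M(D, b) = -172 + 9*D*b (M(D, b) = ((-3)²*D)*b - 172 = (9*D)*b - 172 = 9*D*b - 172 = -172 + 9*D*b)
M(-683, n(5, -19)) + 486740 = (-172 + 9*(-683)*(-5)) + 486740 = (-172 + 30735) + 486740 = 30563 + 486740 = 517303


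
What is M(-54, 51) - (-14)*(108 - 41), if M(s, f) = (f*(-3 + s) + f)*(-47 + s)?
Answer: 289394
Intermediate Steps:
M(s, f) = (-47 + s)*(f + f*(-3 + s)) (M(s, f) = (f + f*(-3 + s))*(-47 + s) = (-47 + s)*(f + f*(-3 + s)))
M(-54, 51) - (-14)*(108 - 41) = 51*(94 + (-54)² - 49*(-54)) - (-14)*(108 - 41) = 51*(94 + 2916 + 2646) - (-14)*67 = 51*5656 - 1*(-938) = 288456 + 938 = 289394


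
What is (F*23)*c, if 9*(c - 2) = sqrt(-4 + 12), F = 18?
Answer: 828 + 92*sqrt(2) ≈ 958.11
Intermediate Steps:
c = 2 + 2*sqrt(2)/9 (c = 2 + sqrt(-4 + 12)/9 = 2 + sqrt(8)/9 = 2 + (2*sqrt(2))/9 = 2 + 2*sqrt(2)/9 ≈ 2.3143)
(F*23)*c = (18*23)*(2 + 2*sqrt(2)/9) = 414*(2 + 2*sqrt(2)/9) = 828 + 92*sqrt(2)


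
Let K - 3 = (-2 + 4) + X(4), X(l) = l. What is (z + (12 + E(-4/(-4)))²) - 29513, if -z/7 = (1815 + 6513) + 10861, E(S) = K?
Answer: -163395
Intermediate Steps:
K = 9 (K = 3 + ((-2 + 4) + 4) = 3 + (2 + 4) = 3 + 6 = 9)
E(S) = 9
z = -134323 (z = -7*((1815 + 6513) + 10861) = -7*(8328 + 10861) = -7*19189 = -134323)
(z + (12 + E(-4/(-4)))²) - 29513 = (-134323 + (12 + 9)²) - 29513 = (-134323 + 21²) - 29513 = (-134323 + 441) - 29513 = -133882 - 29513 = -163395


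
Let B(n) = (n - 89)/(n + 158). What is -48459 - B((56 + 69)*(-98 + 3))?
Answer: -567806067/11717 ≈ -48460.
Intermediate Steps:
B(n) = (-89 + n)/(158 + n)
-48459 - B((56 + 69)*(-98 + 3)) = -48459 - (-89 + (56 + 69)*(-98 + 3))/(158 + (56 + 69)*(-98 + 3)) = -48459 - (-89 + 125*(-95))/(158 + 125*(-95)) = -48459 - (-89 - 11875)/(158 - 11875) = -48459 - (-11964)/(-11717) = -48459 - (-1)*(-11964)/11717 = -48459 - 1*11964/11717 = -48459 - 11964/11717 = -567806067/11717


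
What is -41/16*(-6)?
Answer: 123/8 ≈ 15.375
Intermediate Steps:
-41/16*(-6) = 123/8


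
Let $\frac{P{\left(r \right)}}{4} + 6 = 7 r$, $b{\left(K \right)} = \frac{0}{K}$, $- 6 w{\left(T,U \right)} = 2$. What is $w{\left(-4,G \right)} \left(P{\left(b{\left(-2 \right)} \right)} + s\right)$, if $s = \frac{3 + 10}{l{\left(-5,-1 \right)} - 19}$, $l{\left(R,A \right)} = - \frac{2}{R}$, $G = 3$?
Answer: $\frac{2297}{279} \approx 8.233$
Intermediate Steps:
$w{\left(T,U \right)} = - \frac{1}{3}$ ($w{\left(T,U \right)} = \left(- \frac{1}{6}\right) 2 = - \frac{1}{3}$)
$b{\left(K \right)} = 0$
$P{\left(r \right)} = -24 + 28 r$ ($P{\left(r \right)} = -24 + 4 \cdot 7 r = -24 + 28 r$)
$s = - \frac{65}{93}$ ($s = \frac{3 + 10}{- \frac{2}{-5} - 19} = \frac{13}{\left(-2\right) \left(- \frac{1}{5}\right) - 19} = \frac{13}{\frac{2}{5} - 19} = \frac{13}{- \frac{93}{5}} = 13 \left(- \frac{5}{93}\right) = - \frac{65}{93} \approx -0.69893$)
$w{\left(-4,G \right)} \left(P{\left(b{\left(-2 \right)} \right)} + s\right) = - \frac{\left(-24 + 28 \cdot 0\right) - \frac{65}{93}}{3} = - \frac{\left(-24 + 0\right) - \frac{65}{93}}{3} = - \frac{-24 - \frac{65}{93}}{3} = \left(- \frac{1}{3}\right) \left(- \frac{2297}{93}\right) = \frac{2297}{279}$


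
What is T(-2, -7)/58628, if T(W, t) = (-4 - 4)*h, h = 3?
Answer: -6/14657 ≈ -0.00040936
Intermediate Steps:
T(W, t) = -24 (T(W, t) = (-4 - 4)*3 = -8*3 = -24)
T(-2, -7)/58628 = -24/58628 = -24*1/58628 = -6/14657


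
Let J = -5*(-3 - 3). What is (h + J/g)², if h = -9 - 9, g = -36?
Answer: 12769/36 ≈ 354.69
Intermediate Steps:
J = 30 (J = -5*(-6) = 30)
h = -18
(h + J/g)² = (-18 + 30/(-36))² = (-18 + 30*(-1/36))² = (-18 - ⅚)² = (-113/6)² = 12769/36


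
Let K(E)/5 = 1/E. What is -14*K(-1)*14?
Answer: 980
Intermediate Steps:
K(E) = 5/E
-14*K(-1)*14 = -70/(-1)*14 = -70*(-1)*14 = -14*(-5)*14 = 70*14 = 980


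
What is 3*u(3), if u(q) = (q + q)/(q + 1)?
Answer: 9/2 ≈ 4.5000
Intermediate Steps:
u(q) = 2*q/(1 + q) (u(q) = (2*q)/(1 + q) = 2*q/(1 + q))
3*u(3) = 3*(2*3/(1 + 3)) = 3*(2*3/4) = 3*(2*3*(1/4)) = 3*(3/2) = 9/2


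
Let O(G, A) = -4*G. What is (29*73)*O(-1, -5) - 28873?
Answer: -20405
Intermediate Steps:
(29*73)*O(-1, -5) - 28873 = (29*73)*(-4*(-1)) - 28873 = 2117*4 - 28873 = 8468 - 28873 = -20405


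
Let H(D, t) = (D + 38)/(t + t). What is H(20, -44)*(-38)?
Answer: 551/22 ≈ 25.045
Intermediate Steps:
H(D, t) = (38 + D)/(2*t) (H(D, t) = (38 + D)/((2*t)) = (38 + D)*(1/(2*t)) = (38 + D)/(2*t))
H(20, -44)*(-38) = ((½)*(38 + 20)/(-44))*(-38) = ((½)*(-1/44)*58)*(-38) = -29/44*(-38) = 551/22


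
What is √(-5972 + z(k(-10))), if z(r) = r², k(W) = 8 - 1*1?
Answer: I*√5923 ≈ 76.961*I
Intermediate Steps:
k(W) = 7 (k(W) = 8 - 1 = 7)
√(-5972 + z(k(-10))) = √(-5972 + 7²) = √(-5972 + 49) = √(-5923) = I*√5923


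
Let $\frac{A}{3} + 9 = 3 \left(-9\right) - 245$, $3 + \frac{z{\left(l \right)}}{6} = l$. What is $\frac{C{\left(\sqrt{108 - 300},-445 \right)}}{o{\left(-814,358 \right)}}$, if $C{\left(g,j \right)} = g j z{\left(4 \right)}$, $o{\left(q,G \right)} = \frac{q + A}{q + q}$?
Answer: $- \frac{34774080 i \sqrt{3}}{1657} \approx - 36349.0 i$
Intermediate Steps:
$z{\left(l \right)} = -18 + 6 l$
$A = -843$ ($A = -27 + 3 \left(3 \left(-9\right) - 245\right) = -27 + 3 \left(-27 - 245\right) = -27 + 3 \left(-272\right) = -27 - 816 = -843$)
$o{\left(q,G \right)} = \frac{-843 + q}{2 q}$ ($o{\left(q,G \right)} = \frac{q - 843}{q + q} = \frac{-843 + q}{2 q}$)
$C{\left(g,j \right)} = 6 g j$ ($C{\left(g,j \right)} = g j \left(-18 + 6 \cdot 4\right) = g j \left(-18 + 24\right) = g j 6 = 6 g j$)
$\frac{C{\left(\sqrt{108 - 300},-445 \right)}}{o{\left(-814,358 \right)}} = \frac{6 \sqrt{108 - 300} \left(-445\right)}{\frac{1}{2} \frac{1}{-814} \left(-843 - 814\right)} = \frac{6 \sqrt{-192} \left(-445\right)}{\frac{1}{2} \left(- \frac{1}{814}\right) \left(-1657\right)} = \frac{6 \cdot 8 i \sqrt{3} \left(-445\right)}{\frac{1657}{1628}} = - 21360 i \sqrt{3} \cdot \frac{1628}{1657} = - \frac{34774080 i \sqrt{3}}{1657}$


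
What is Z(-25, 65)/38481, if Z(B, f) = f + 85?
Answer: 50/12827 ≈ 0.0038980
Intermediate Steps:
Z(B, f) = 85 + f
Z(-25, 65)/38481 = (85 + 65)/38481 = 150*(1/38481) = 50/12827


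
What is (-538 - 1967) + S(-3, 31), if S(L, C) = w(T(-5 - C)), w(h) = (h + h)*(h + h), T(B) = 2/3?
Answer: -22529/9 ≈ -2503.2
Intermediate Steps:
T(B) = 2/3 (T(B) = 2*(1/3) = 2/3)
w(h) = 4*h**2 (w(h) = (2*h)*(2*h) = 4*h**2)
S(L, C) = 16/9 (S(L, C) = 4*(2/3)**2 = 4*(4/9) = 16/9)
(-538 - 1967) + S(-3, 31) = (-538 - 1967) + 16/9 = -2505 + 16/9 = -22529/9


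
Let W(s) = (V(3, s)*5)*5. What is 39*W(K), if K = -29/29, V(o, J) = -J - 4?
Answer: -2925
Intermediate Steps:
V(o, J) = -4 - J
K = -1 (K = -29*1/29 = -1)
W(s) = -100 - 25*s (W(s) = ((-4 - s)*5)*5 = (-20 - 5*s)*5 = -100 - 25*s)
39*W(K) = 39*(-100 - 25*(-1)) = 39*(-100 + 25) = 39*(-75) = -2925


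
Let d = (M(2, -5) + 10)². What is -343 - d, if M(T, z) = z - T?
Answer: -352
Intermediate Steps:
d = 9 (d = ((-5 - 1*2) + 10)² = ((-5 - 2) + 10)² = (-7 + 10)² = 3² = 9)
-343 - d = -343 - 1*9 = -343 - 9 = -352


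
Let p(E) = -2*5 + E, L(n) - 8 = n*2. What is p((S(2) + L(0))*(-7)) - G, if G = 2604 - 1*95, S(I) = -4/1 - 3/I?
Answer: -5073/2 ≈ -2536.5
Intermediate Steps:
S(I) = -4 - 3/I (S(I) = -4*1 - 3/I = -4 - 3/I)
L(n) = 8 + 2*n (L(n) = 8 + n*2 = 8 + 2*n)
p(E) = -10 + E
G = 2509 (G = 2604 - 95 = 2509)
p((S(2) + L(0))*(-7)) - G = (-10 + ((-4 - 3/2) + (8 + 2*0))*(-7)) - 1*2509 = (-10 + ((-4 - 3*1/2) + (8 + 0))*(-7)) - 2509 = (-10 + ((-4 - 3/2) + 8)*(-7)) - 2509 = (-10 + (-11/2 + 8)*(-7)) - 2509 = (-10 + (5/2)*(-7)) - 2509 = (-10 - 35/2) - 2509 = -55/2 - 2509 = -5073/2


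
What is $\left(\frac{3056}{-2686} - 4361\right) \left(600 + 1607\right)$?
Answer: $- \frac{12929380657}{1343} \approx -9.6272 \cdot 10^{6}$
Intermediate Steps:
$\left(\frac{3056}{-2686} - 4361\right) \left(600 + 1607\right) = \left(3056 \left(- \frac{1}{2686}\right) - 4361\right) 2207 = \left(- \frac{1528}{1343} - 4361\right) 2207 = \left(- \frac{5858351}{1343}\right) 2207 = - \frac{12929380657}{1343}$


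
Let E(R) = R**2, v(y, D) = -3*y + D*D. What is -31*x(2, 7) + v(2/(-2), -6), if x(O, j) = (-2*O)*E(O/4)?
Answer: 70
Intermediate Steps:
v(y, D) = D**2 - 3*y (v(y, D) = -3*y + D**2 = D**2 - 3*y)
x(O, j) = -O**3/8 (x(O, j) = (-2*O)*(O/4)**2 = (-2*O)*(O**2/16) = -O**3/8)
-31*x(2, 7) + v(2/(-2), -6) = -(-31)*2**3/8 + ((-6)**2 - 6/(-2)) = -(-31)*8/8 + (36 - 6*(-1)/2) = -31*(-1) + (36 - 3*(-1)) = 31 + (36 + 3) = 31 + 39 = 70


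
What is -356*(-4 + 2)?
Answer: 712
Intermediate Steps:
-356*(-4 + 2) = -356*(-2) = -89*(-8) = 712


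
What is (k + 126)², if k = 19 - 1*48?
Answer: 9409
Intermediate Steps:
k = -29 (k = 19 - 48 = -29)
(k + 126)² = (-29 + 126)² = 97² = 9409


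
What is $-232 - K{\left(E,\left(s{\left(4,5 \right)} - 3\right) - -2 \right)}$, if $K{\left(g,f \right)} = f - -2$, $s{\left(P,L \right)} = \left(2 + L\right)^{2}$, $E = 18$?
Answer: $-282$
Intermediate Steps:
$K{\left(g,f \right)} = 2 + f$ ($K{\left(g,f \right)} = f + 2 = 2 + f$)
$-232 - K{\left(E,\left(s{\left(4,5 \right)} - 3\right) - -2 \right)} = -232 - \left(2 + \left(\left(\left(2 + 5\right)^{2} - 3\right) - -2\right)\right) = -232 - \left(2 + \left(\left(7^{2} - 3\right) + 2\right)\right) = -232 - \left(2 + \left(\left(49 - 3\right) + 2\right)\right) = -232 - \left(2 + \left(46 + 2\right)\right) = -232 - \left(2 + 48\right) = -232 - 50 = -282$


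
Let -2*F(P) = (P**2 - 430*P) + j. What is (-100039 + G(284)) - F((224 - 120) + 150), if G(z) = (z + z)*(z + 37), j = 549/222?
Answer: 8870859/148 ≈ 59938.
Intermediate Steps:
j = 183/74 (j = 549*(1/222) = 183/74 ≈ 2.4730)
F(P) = -183/148 + 215*P - P**2/2 (F(P) = -((P**2 - 430*P) + 183/74)/2 = -(183/74 + P**2 - 430*P)/2 = -183/148 + 215*P - P**2/2)
G(z) = 2*z*(37 + z) (G(z) = (2*z)*(37 + z) = 2*z*(37 + z))
(-100039 + G(284)) - F((224 - 120) + 150) = (-100039 + 2*284*(37 + 284)) - (-183/148 + 215*((224 - 120) + 150) - ((224 - 120) + 150)**2/2) = (-100039 + 2*284*321) - (-183/148 + 215*(104 + 150) - (104 + 150)**2/2) = (-100039 + 182328) - (-183/148 + 215*254 - 1/2*254**2) = 82289 - (-183/148 + 54610 - 1/2*64516) = 82289 - (-183/148 + 54610 - 32258) = 82289 - 1*3307913/148 = 82289 - 3307913/148 = 8870859/148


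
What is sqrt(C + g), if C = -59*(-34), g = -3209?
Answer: I*sqrt(1203) ≈ 34.684*I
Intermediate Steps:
C = 2006
sqrt(C + g) = sqrt(2006 - 3209) = sqrt(-1203) = I*sqrt(1203)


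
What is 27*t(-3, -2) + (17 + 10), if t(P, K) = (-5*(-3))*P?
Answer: -1188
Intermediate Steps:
t(P, K) = 15*P
27*t(-3, -2) + (17 + 10) = 27*(15*(-3)) + (17 + 10) = 27*(-45) + 27 = -1215 + 27 = -1188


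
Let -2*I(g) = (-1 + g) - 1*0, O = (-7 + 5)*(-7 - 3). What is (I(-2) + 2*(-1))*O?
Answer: -10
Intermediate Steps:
O = 20 (O = -2*(-10) = 20)
I(g) = 1/2 - g/2 (I(g) = -((-1 + g) - 1*0)/2 = -((-1 + g) + 0)/2 = -(-1 + g)/2 = 1/2 - g/2)
(I(-2) + 2*(-1))*O = ((1/2 - 1/2*(-2)) + 2*(-1))*20 = ((1/2 + 1) - 2)*20 = (3/2 - 2)*20 = -1/2*20 = -10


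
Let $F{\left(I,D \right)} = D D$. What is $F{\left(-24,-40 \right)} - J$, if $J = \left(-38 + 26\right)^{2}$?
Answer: $1456$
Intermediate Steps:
$F{\left(I,D \right)} = D^{2}$
$J = 144$ ($J = \left(-12\right)^{2} = 144$)
$F{\left(-24,-40 \right)} - J = \left(-40\right)^{2} - 144 = 1600 - 144 = 1456$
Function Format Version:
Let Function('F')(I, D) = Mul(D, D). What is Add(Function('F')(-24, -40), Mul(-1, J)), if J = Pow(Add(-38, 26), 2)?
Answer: 1456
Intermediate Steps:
Function('F')(I, D) = Pow(D, 2)
J = 144 (J = Pow(-12, 2) = 144)
Add(Function('F')(-24, -40), Mul(-1, J)) = Add(Pow(-40, 2), Mul(-1, 144)) = Add(1600, -144) = 1456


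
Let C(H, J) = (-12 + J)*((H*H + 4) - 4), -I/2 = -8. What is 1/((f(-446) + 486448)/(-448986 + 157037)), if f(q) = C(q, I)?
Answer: -291949/1282112 ≈ -0.22771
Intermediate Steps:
I = 16 (I = -2*(-8) = 16)
C(H, J) = H²*(-12 + J) (C(H, J) = (-12 + J)*((H² + 4) - 4) = (-12 + J)*((4 + H²) - 4) = (-12 + J)*H² = H²*(-12 + J))
f(q) = 4*q² (f(q) = q²*(-12 + 16) = q²*4 = 4*q²)
1/((f(-446) + 486448)/(-448986 + 157037)) = 1/((4*(-446)² + 486448)/(-448986 + 157037)) = 1/((4*198916 + 486448)/(-291949)) = 1/((795664 + 486448)*(-1/291949)) = 1/(1282112*(-1/291949)) = 1/(-1282112/291949) = -291949/1282112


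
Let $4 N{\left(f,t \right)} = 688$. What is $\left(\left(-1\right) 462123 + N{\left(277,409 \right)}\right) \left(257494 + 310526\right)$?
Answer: $-262397407020$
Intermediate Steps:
$N{\left(f,t \right)} = 172$ ($N{\left(f,t \right)} = \frac{1}{4} \cdot 688 = 172$)
$\left(\left(-1\right) 462123 + N{\left(277,409 \right)}\right) \left(257494 + 310526\right) = \left(\left(-1\right) 462123 + 172\right) \left(257494 + 310526\right) = \left(-462123 + 172\right) 568020 = \left(-461951\right) 568020 = -262397407020$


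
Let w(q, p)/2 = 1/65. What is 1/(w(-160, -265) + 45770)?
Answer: 65/2975052 ≈ 2.1848e-5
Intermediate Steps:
w(q, p) = 2/65
1/(w(-160, -265) + 45770) = 1/(2/65 + 45770) = 1/(2975052/65) = 65/2975052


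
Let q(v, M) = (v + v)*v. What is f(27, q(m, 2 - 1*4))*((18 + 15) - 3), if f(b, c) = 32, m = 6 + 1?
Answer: 960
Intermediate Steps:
m = 7
q(v, M) = 2*v² (q(v, M) = (2*v)*v = 2*v²)
f(27, q(m, 2 - 1*4))*((18 + 15) - 3) = 32*((18 + 15) - 3) = 32*(33 - 3) = 32*30 = 960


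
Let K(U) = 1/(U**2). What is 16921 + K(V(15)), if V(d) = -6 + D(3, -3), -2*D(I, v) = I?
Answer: 3807229/225 ≈ 16921.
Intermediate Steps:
D(I, v) = -I/2
V(d) = -15/2 (V(d) = -6 - 1/2*3 = -6 - 3/2 = -15/2)
K(U) = U**(-2)
16921 + K(V(15)) = 16921 + (-15/2)**(-2) = 16921 + 4/225 = 3807229/225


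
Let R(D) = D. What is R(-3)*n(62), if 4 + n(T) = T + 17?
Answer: -225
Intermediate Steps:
n(T) = 13 + T (n(T) = -4 + (T + 17) = -4 + (17 + T) = 13 + T)
R(-3)*n(62) = -3*(13 + 62) = -3*75 = -225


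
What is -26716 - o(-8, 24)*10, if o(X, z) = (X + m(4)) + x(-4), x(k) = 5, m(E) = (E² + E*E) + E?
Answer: -27046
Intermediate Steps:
m(E) = E + 2*E² (m(E) = (E² + E²) + E = 2*E² + E = E + 2*E²)
o(X, z) = 41 + X (o(X, z) = (X + 4*(1 + 2*4)) + 5 = (X + 4*(1 + 8)) + 5 = (X + 4*9) + 5 = (X + 36) + 5 = (36 + X) + 5 = 41 + X)
-26716 - o(-8, 24)*10 = -26716 - (41 - 8)*10 = -26716 - 33*10 = -26716 - 1*330 = -26716 - 330 = -27046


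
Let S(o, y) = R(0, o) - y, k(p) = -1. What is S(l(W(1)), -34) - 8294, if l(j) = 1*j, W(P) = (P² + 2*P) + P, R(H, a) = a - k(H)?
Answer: -8255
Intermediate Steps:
R(H, a) = 1 + a (R(H, a) = a - 1*(-1) = a + 1 = 1 + a)
W(P) = P² + 3*P
l(j) = j
S(o, y) = 1 + o - y (S(o, y) = (1 + o) - y = 1 + o - y)
S(l(W(1)), -34) - 8294 = (1 + 1*(3 + 1) - 1*(-34)) - 8294 = (1 + 1*4 + 34) - 8294 = (1 + 4 + 34) - 8294 = 39 - 8294 = -8255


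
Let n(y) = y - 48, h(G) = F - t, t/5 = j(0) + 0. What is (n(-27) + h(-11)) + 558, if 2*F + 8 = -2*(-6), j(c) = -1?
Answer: 490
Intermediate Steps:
F = 2 (F = -4 + (-2*(-6))/2 = -4 + (½)*12 = -4 + 6 = 2)
t = -5 (t = 5*(-1 + 0) = 5*(-1) = -5)
h(G) = 7 (h(G) = 2 - 1*(-5) = 2 + 5 = 7)
n(y) = -48 + y
(n(-27) + h(-11)) + 558 = ((-48 - 27) + 7) + 558 = (-75 + 7) + 558 = -68 + 558 = 490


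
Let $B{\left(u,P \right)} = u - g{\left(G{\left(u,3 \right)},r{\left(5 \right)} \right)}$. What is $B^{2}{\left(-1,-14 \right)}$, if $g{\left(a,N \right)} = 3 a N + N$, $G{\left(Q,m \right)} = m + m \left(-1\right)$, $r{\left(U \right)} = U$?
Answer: $36$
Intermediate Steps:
$G{\left(Q,m \right)} = 0$ ($G{\left(Q,m \right)} = m - m = 0$)
$g{\left(a,N \right)} = N + 3 N a$ ($g{\left(a,N \right)} = 3 N a + N = N + 3 N a$)
$B{\left(u,P \right)} = -5 + u$ ($B{\left(u,P \right)} = u - 5 \left(1 + 3 \cdot 0\right) = u - 5 \left(1 + 0\right) = u - 5 \cdot 1 = u - 5 = -5 + u$)
$B^{2}{\left(-1,-14 \right)} = \left(-5 - 1\right)^{2} = \left(-6\right)^{2} = 36$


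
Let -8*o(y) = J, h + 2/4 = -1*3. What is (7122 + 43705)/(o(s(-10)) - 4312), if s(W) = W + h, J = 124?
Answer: -101654/8655 ≈ -11.745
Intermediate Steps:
h = -7/2 (h = -1/2 - 1*3 = -1/2 - 3 = -7/2 ≈ -3.5000)
s(W) = -7/2 + W (s(W) = W - 7/2 = -7/2 + W)
o(y) = -31/2 (o(y) = -1/8*124 = -31/2)
(7122 + 43705)/(o(s(-10)) - 4312) = (7122 + 43705)/(-31/2 - 4312) = 50827/(-8655/2) = 50827*(-2/8655) = -101654/8655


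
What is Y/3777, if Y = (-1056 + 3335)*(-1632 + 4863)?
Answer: 2454483/1259 ≈ 1949.5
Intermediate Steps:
Y = 7363449 (Y = 2279*3231 = 7363449)
Y/3777 = 7363449/3777 = 7363449*(1/3777) = 2454483/1259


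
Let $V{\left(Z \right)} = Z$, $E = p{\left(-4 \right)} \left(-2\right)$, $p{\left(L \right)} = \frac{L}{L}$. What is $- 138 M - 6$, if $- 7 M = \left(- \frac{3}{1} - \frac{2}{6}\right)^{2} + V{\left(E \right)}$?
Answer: $\frac{3646}{21} \approx 173.62$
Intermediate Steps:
$p{\left(L \right)} = 1$
$E = -2$ ($E = 1 \left(-2\right) = -2$)
$M = - \frac{82}{63}$ ($M = - \frac{\left(- \frac{3}{1} - \frac{2}{6}\right)^{2} - 2}{7} = - \frac{\left(\left(-3\right) 1 - \frac{1}{3}\right)^{2} - 2}{7} = - \frac{\left(-3 - \frac{1}{3}\right)^{2} - 2}{7} = - \frac{\left(- \frac{10}{3}\right)^{2} - 2}{7} = - \frac{\frac{100}{9} - 2}{7} = \left(- \frac{1}{7}\right) \frac{82}{9} = - \frac{82}{63} \approx -1.3016$)
$- 138 M - 6 = \left(-138\right) \left(- \frac{82}{63}\right) - 6 = \frac{3772}{21} - 6 = \frac{3646}{21}$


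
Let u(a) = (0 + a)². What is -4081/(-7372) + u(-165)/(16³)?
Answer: 54354619/7548928 ≈ 7.2003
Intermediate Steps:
u(a) = a²
-4081/(-7372) + u(-165)/(16³) = -4081/(-7372) + (-165)²/(16³) = -4081*(-1/7372) + 27225/4096 = 4081/7372 + 27225*(1/4096) = 4081/7372 + 27225/4096 = 54354619/7548928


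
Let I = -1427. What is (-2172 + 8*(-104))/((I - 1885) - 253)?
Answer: 3004/3565 ≈ 0.84264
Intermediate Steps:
(-2172 + 8*(-104))/((I - 1885) - 253) = (-2172 + 8*(-104))/((-1427 - 1885) - 253) = (-2172 - 832)/(-3312 - 253) = -3004/(-3565) = -3004*(-1/3565) = 3004/3565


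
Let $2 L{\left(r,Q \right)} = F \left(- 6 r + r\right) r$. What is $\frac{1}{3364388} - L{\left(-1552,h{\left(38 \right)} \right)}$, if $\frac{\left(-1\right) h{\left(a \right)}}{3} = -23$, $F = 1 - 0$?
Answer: $\frac{20259537082881}{3364388} \approx 6.0218 \cdot 10^{6}$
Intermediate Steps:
$F = 1$ ($F = 1 + 0 = 1$)
$h{\left(a \right)} = 69$ ($h{\left(a \right)} = \left(-3\right) \left(-23\right) = 69$)
$L{\left(r,Q \right)} = - \frac{5 r^{2}}{2}$ ($L{\left(r,Q \right)} = \frac{1 \left(- 6 r + r\right) r}{2} = \frac{1 \left(- 5 r\right) r}{2} = \frac{- 5 r r}{2} = \frac{\left(-5\right) r^{2}}{2} = - \frac{5 r^{2}}{2}$)
$\frac{1}{3364388} - L{\left(-1552,h{\left(38 \right)} \right)} = \frac{1}{3364388} - - \frac{5 \left(-1552\right)^{2}}{2} = \frac{1}{3364388} - \left(- \frac{5}{2}\right) 2408704 = \frac{1}{3364388} - -6021760 = \frac{1}{3364388} + 6021760 = \frac{20259537082881}{3364388}$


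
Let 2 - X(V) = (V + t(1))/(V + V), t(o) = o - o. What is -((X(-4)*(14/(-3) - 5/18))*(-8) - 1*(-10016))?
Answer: -30226/3 ≈ -10075.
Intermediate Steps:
t(o) = 0
X(V) = 3/2 (X(V) = 2 - (V + 0)/(V + V) = 2 - V/(2*V) = 2 - V*1/(2*V) = 2 - 1*½ = 2 - ½ = 3/2)
-((X(-4)*(14/(-3) - 5/18))*(-8) - 1*(-10016)) = -((3*(14/(-3) - 5/18)/2)*(-8) - 1*(-10016)) = -((3*(14*(-⅓) - 5*1/18)/2)*(-8) + 10016) = -((3*(-14/3 - 5/18)/2)*(-8) + 10016) = -(((3/2)*(-89/18))*(-8) + 10016) = -(-89/12*(-8) + 10016) = -(178/3 + 10016) = -1*30226/3 = -30226/3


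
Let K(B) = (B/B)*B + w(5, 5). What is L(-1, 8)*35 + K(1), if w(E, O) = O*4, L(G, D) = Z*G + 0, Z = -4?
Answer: 161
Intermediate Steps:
L(G, D) = -4*G (L(G, D) = -4*G + 0 = -4*G)
w(E, O) = 4*O
K(B) = 20 + B (K(B) = (B/B)*B + 4*5 = 1*B + 20 = B + 20 = 20 + B)
L(-1, 8)*35 + K(1) = -4*(-1)*35 + (20 + 1) = 4*35 + 21 = 140 + 21 = 161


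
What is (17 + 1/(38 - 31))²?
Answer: 14400/49 ≈ 293.88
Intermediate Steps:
(17 + 1/(38 - 31))² = (17 + 1/7)² = (17 + ⅐)² = (120/7)² = 14400/49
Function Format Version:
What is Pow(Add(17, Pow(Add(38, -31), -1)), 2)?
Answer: Rational(14400, 49) ≈ 293.88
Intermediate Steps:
Pow(Add(17, Pow(Add(38, -31), -1)), 2) = Pow(Add(17, Pow(7, -1)), 2) = Pow(Add(17, Rational(1, 7)), 2) = Pow(Rational(120, 7), 2) = Rational(14400, 49)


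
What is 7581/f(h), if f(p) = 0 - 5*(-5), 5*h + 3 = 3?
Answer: 7581/25 ≈ 303.24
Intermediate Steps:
h = 0 (h = -⅗ + (⅕)*3 = -⅗ + ⅗ = 0)
f(p) = 25 (f(p) = 0 + 25 = 25)
7581/f(h) = 7581/25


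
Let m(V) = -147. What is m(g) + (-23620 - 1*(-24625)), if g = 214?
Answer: 858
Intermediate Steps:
m(g) + (-23620 - 1*(-24625)) = -147 + (-23620 - 1*(-24625)) = -147 + (-23620 + 24625) = -147 + 1005 = 858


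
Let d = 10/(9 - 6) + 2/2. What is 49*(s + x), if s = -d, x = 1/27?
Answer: -5684/27 ≈ -210.52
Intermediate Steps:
x = 1/27 ≈ 0.037037
d = 13/3 (d = 10/3 + 2*(½) = 10*(⅓) + 1 = 10/3 + 1 = 13/3 ≈ 4.3333)
s = -13/3 (s = -1*13/3 = -13/3 ≈ -4.3333)
49*(s + x) = 49*(-13/3 + 1/27) = 49*(-116/27) = -5684/27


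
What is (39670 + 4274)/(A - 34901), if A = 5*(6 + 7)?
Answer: -3662/2903 ≈ -1.2615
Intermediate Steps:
A = 65 (A = 5*13 = 65)
(39670 + 4274)/(A - 34901) = (39670 + 4274)/(65 - 34901) = 43944/(-34836) = 43944*(-1/34836) = -3662/2903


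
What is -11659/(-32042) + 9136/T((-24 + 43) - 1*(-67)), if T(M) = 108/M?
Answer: 6294132601/865134 ≈ 7275.3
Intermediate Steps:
-11659/(-32042) + 9136/T((-24 + 43) - 1*(-67)) = -11659/(-32042) + 9136/((108/((-24 + 43) - 1*(-67)))) = -11659*(-1/32042) + 9136/((108/(19 + 67))) = 11659/32042 + 9136/((108/86)) = 11659/32042 + 9136/((108*(1/86))) = 11659/32042 + 9136/(54/43) = 11659/32042 + 9136*(43/54) = 11659/32042 + 196424/27 = 6294132601/865134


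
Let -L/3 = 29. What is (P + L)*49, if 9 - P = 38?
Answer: -5684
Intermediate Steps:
P = -29 (P = 9 - 1*38 = 9 - 38 = -29)
L = -87 (L = -3*29 = -87)
(P + L)*49 = (-29 - 87)*49 = -116*49 = -5684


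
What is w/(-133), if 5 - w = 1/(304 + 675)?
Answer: -4894/130207 ≈ -0.037586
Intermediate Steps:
w = 4894/979 (w = 5 - 1/(304 + 675) = 5 - 1/979 = 4894/979 ≈ 4.9990)
w/(-133) = (4894/979)/(-133) = (4894/979)*(-1/133) = -4894/130207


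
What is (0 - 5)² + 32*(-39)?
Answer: -1223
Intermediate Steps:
(0 - 5)² + 32*(-39) = (-5)² - 1248 = 25 - 1248 = -1223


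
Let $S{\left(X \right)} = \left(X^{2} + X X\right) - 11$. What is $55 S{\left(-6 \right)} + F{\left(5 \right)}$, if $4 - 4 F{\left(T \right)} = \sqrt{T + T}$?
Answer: $3356 - \frac{\sqrt{10}}{4} \approx 3355.2$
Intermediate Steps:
$F{\left(T \right)} = 1 - \frac{\sqrt{2} \sqrt{T}}{4}$ ($F{\left(T \right)} = 1 - \frac{\sqrt{T + T}}{4} = 1 - \frac{\sqrt{2 T}}{4} = 1 - \frac{\sqrt{2} \sqrt{T}}{4}$)
$S{\left(X \right)} = -11 + 2 X^{2}$ ($S{\left(X \right)} = \left(X^{2} + X^{2}\right) - 11 = 2 X^{2} - 11 = -11 + 2 X^{2}$)
$55 S{\left(-6 \right)} + F{\left(5 \right)} = 55 \left(-11 + 2 \left(-6\right)^{2}\right) + \left(1 - \frac{\sqrt{2} \sqrt{5}}{4}\right) = 55 \left(-11 + 2 \cdot 36\right) + \left(1 - \frac{\sqrt{10}}{4}\right) = 55 \left(-11 + 72\right) + \left(1 - \frac{\sqrt{10}}{4}\right) = 55 \cdot 61 + \left(1 - \frac{\sqrt{10}}{4}\right) = 3355 + \left(1 - \frac{\sqrt{10}}{4}\right) = 3356 - \frac{\sqrt{10}}{4}$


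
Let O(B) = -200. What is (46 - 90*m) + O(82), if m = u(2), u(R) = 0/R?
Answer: -154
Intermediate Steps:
u(R) = 0
m = 0
(46 - 90*m) + O(82) = (46 - 90*0) - 200 = (46 + 0) - 200 = 46 - 200 = -154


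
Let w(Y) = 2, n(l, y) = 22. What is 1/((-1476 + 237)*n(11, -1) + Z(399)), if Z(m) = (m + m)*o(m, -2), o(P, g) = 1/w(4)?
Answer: -1/26859 ≈ -3.7231e-5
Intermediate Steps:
o(P, g) = 1/2
Z(m) = m (Z(m) = (m + m)*(1/2) = (2*m)*(1/2) = m)
1/((-1476 + 237)*n(11, -1) + Z(399)) = 1/((-1476 + 237)*22 + 399) = 1/(-1239*22 + 399) = 1/(-27258 + 399) = 1/(-26859) = -1/26859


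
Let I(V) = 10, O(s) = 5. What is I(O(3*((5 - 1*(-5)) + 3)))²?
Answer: 100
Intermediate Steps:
I(O(3*((5 - 1*(-5)) + 3)))² = 10² = 100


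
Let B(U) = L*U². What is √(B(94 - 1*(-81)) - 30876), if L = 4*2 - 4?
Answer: 2*√22906 ≈ 302.69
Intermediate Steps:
L = 4 (L = 8 - 4 = 4)
B(U) = 4*U²
√(B(94 - 1*(-81)) - 30876) = √(4*(94 - 1*(-81))² - 30876) = √(4*(94 + 81)² - 30876) = √(4*175² - 30876) = √(4*30625 - 30876) = √(122500 - 30876) = √91624 = 2*√22906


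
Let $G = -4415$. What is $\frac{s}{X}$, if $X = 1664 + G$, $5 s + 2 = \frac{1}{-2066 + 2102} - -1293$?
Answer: $- \frac{46477}{495180} \approx -0.093859$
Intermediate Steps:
$s = \frac{46477}{180}$ ($s = - \frac{2}{5} + \frac{\frac{1}{-2066 + 2102} - -1293}{5} = - \frac{2}{5} + \frac{\frac{1}{36} + 1293}{5} = - \frac{2}{5} + \frac{1}{5} \cdot \frac{46549}{36} = - \frac{2}{5} + \frac{46549}{180} = \frac{46477}{180} \approx 258.21$)
$X = -2751$ ($X = 1664 - 4415 = -2751$)
$\frac{s}{X} = \frac{46477}{180 \left(-2751\right)} = \frac{46477}{180} \left(- \frac{1}{2751}\right) = - \frac{46477}{495180}$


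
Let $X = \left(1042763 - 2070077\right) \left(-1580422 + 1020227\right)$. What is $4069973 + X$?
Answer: $575500236203$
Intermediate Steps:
$X = 575496166230$ ($X = \left(-1027314\right) \left(-560195\right) = 575496166230$)
$4069973 + X = 4069973 + 575496166230 = 575500236203$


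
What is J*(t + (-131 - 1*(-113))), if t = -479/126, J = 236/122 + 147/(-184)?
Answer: -35010515/1414224 ≈ -24.756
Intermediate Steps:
J = 12745/11224 (J = 236*(1/122) + 147*(-1/184) = 118/61 - 147/184 = 12745/11224 ≈ 1.1355)
t = -479/126 (t = -479*1/126 = -479/126 ≈ -3.8016)
J*(t + (-131 - 1*(-113))) = 12745*(-479/126 + (-131 - 1*(-113)))/11224 = 12745*(-479/126 + (-131 + 113))/11224 = 12745*(-479/126 - 18)/11224 = (12745/11224)*(-2747/126) = -35010515/1414224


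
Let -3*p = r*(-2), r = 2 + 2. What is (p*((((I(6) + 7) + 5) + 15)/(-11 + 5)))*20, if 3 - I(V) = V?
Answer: -640/3 ≈ -213.33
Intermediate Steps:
r = 4
I(V) = 3 - V
p = 8/3 (p = -4*(-2)/3 = -⅓*(-8) = 8/3 ≈ 2.6667)
(p*((((I(6) + 7) + 5) + 15)/(-11 + 5)))*20 = (8*(((((3 - 1*6) + 7) + 5) + 15)/(-11 + 5))/3)*20 = (8*(((((3 - 6) + 7) + 5) + 15)/(-6))/3)*20 = (8*((((-3 + 7) + 5) + 15)*(-⅙))/3)*20 = (8*(((4 + 5) + 15)*(-⅙))/3)*20 = (8*((9 + 15)*(-⅙))/3)*20 = (8*(24*(-⅙))/3)*20 = ((8/3)*(-4))*20 = -32/3*20 = -640/3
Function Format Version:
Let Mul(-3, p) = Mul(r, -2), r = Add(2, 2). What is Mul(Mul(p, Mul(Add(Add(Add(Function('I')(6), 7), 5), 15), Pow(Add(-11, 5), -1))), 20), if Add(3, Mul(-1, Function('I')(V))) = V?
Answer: Rational(-640, 3) ≈ -213.33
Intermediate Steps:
r = 4
Function('I')(V) = Add(3, Mul(-1, V))
p = Rational(8, 3) (p = Mul(Rational(-1, 3), Mul(4, -2)) = Mul(Rational(-1, 3), -8) = Rational(8, 3) ≈ 2.6667)
Mul(Mul(p, Mul(Add(Add(Add(Function('I')(6), 7), 5), 15), Pow(Add(-11, 5), -1))), 20) = Mul(Mul(Rational(8, 3), Mul(Add(Add(Add(Add(3, Mul(-1, 6)), 7), 5), 15), Pow(Add(-11, 5), -1))), 20) = Mul(Mul(Rational(8, 3), Mul(Add(Add(Add(Add(3, -6), 7), 5), 15), Pow(-6, -1))), 20) = Mul(Mul(Rational(8, 3), Mul(Add(Add(Add(-3, 7), 5), 15), Rational(-1, 6))), 20) = Mul(Mul(Rational(8, 3), Mul(Add(Add(4, 5), 15), Rational(-1, 6))), 20) = Mul(Mul(Rational(8, 3), Mul(Add(9, 15), Rational(-1, 6))), 20) = Mul(Mul(Rational(8, 3), Mul(24, Rational(-1, 6))), 20) = Mul(Mul(Rational(8, 3), -4), 20) = Mul(Rational(-32, 3), 20) = Rational(-640, 3)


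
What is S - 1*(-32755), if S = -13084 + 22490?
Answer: 42161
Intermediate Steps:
S = 9406
S - 1*(-32755) = 9406 - 1*(-32755) = 9406 + 32755 = 42161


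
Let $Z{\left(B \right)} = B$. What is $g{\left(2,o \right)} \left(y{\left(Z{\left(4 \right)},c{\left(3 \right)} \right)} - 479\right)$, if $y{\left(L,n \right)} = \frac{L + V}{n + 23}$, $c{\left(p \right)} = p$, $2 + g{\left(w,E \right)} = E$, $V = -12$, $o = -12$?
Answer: $\frac{87234}{13} \approx 6710.3$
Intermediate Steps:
$g{\left(w,E \right)} = -2 + E$
$y{\left(L,n \right)} = \frac{-12 + L}{23 + n}$ ($y{\left(L,n \right)} = \frac{L - 12}{n + 23} = \frac{-12 + L}{23 + n}$)
$g{\left(2,o \right)} \left(y{\left(Z{\left(4 \right)},c{\left(3 \right)} \right)} - 479\right) = \left(-2 - 12\right) \left(\frac{-12 + 4}{23 + 3} - 479\right) = - 14 \left(\frac{1}{26} \left(-8\right) - 479\right) = - 14 \left(- \frac{4}{13} - 479\right) = \left(-14\right) \left(- \frac{6231}{13}\right) = \frac{87234}{13}$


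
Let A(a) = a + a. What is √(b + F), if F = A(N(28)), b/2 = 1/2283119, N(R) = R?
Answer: 3*√32434157464806/2283119 ≈ 7.4833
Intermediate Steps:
A(a) = 2*a
b = 2/2283119 ≈ 8.7599e-7
F = 56 (F = 2*28 = 56)
√(b + F) = √(2/2283119 + 56) = √(127854666/2283119) = 3*√32434157464806/2283119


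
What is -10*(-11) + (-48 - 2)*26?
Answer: -1190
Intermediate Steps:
-10*(-11) + (-48 - 2)*26 = 110 - 50*26 = 110 - 1300 = -1190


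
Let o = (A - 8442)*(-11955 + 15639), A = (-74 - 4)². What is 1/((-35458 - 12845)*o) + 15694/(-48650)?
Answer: -470373817576661/1458116874300600 ≈ -0.32259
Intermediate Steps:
A = 6084 (A = (-78)² = 6084)
o = -8686872 (o = (6084 - 8442)*(-11955 + 15639) = -2358*3684 = -8686872)
1/((-35458 - 12845)*o) + 15694/(-48650) = 1/(-35458 - 12845*(-8686872)) + 15694/(-48650) = -1/8686872/(-48303) + 15694*(-1/48650) = -1/48303*(-1/8686872) - 1121/3475 = 1/419601978216 - 1121/3475 = -470373817576661/1458116874300600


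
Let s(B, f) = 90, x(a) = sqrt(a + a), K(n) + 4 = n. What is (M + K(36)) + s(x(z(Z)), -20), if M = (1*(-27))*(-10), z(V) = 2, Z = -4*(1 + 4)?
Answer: 392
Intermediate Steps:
K(n) = -4 + n
Z = -20 (Z = -4*5 = -20)
x(a) = sqrt(2)*sqrt(a) (x(a) = sqrt(2*a) = sqrt(2)*sqrt(a))
M = 270 (M = -27*(-10) = 270)
(M + K(36)) + s(x(z(Z)), -20) = (270 + (-4 + 36)) + 90 = (270 + 32) + 90 = 302 + 90 = 392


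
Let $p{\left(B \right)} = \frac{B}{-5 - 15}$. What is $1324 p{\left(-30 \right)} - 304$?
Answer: $1682$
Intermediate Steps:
$p{\left(B \right)} = - \frac{B}{20}$ ($p{\left(B \right)} = \frac{B}{-5 - 15} = \frac{B}{-20} = B \left(- \frac{1}{20}\right) = - \frac{B}{20}$)
$1324 p{\left(-30 \right)} - 304 = 1324 \left(\left(- \frac{1}{20}\right) \left(-30\right)\right) - 304 = 1324 \cdot \frac{3}{2} - 304 = 1986 - 304 = 1682$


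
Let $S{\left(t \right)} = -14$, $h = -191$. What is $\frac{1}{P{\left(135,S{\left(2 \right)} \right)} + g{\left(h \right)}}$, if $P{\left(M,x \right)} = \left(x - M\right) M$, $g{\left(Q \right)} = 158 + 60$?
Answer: $- \frac{1}{19897} \approx -5.0259 \cdot 10^{-5}$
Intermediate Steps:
$g{\left(Q \right)} = 218$
$P{\left(M,x \right)} = M \left(x - M\right)$
$\frac{1}{P{\left(135,S{\left(2 \right)} \right)} + g{\left(h \right)}} = \frac{1}{135 \left(-14 - 135\right) + 218} = \frac{1}{135 \left(-149\right) + 218} = \frac{1}{-20115 + 218} = \frac{1}{-19897} = - \frac{1}{19897}$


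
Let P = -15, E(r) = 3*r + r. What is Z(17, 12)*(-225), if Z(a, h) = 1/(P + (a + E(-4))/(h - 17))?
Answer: 1125/76 ≈ 14.803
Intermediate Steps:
E(r) = 4*r
Z(a, h) = 1/(-15 + (-16 + a)/(-17 + h)) (Z(a, h) = 1/(-15 + (a + 4*(-4))/(h - 17)) = 1/(-15 + (a - 16)/(-17 + h)) = 1/(-15 + (-16 + a)/(-17 + h)))
Z(17, 12)*(-225) = ((-17 + 12)/(239 + 17 - 15*12))*(-225) = (-5/(239 + 17 - 180))*(-225) = (-5/76)*(-225) = ((1/76)*(-5))*(-225) = -5/76*(-225) = 1125/76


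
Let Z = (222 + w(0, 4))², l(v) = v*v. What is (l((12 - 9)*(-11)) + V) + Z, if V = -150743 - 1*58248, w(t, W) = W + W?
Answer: -155002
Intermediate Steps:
l(v) = v²
w(t, W) = 2*W
V = -208991 (V = -150743 - 58248 = -208991)
Z = 52900 (Z = (222 + 2*4)² = (222 + 8)² = 230² = 52900)
(l((12 - 9)*(-11)) + V) + Z = (((12 - 9)*(-11))² - 208991) + 52900 = ((3*(-11))² - 208991) + 52900 = ((-33)² - 208991) + 52900 = (1089 - 208991) + 52900 = -207902 + 52900 = -155002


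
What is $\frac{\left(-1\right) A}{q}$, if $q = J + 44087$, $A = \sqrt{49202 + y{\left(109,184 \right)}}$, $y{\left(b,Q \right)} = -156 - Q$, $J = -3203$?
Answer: $- \frac{\sqrt{48862}}{40884} \approx -0.0054067$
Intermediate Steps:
$A = \sqrt{48862}$ ($A = \sqrt{49202 - 340} = \sqrt{48862} \approx 221.05$)
$q = 40884$ ($q = -3203 + 44087 = 40884$)
$\frac{\left(-1\right) A}{q} = \frac{\left(-1\right) \sqrt{48862}}{40884} = - \sqrt{48862} \cdot \frac{1}{40884} = - \frac{\sqrt{48862}}{40884}$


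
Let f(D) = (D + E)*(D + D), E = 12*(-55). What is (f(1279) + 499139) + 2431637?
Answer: 4514178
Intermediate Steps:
E = -660
f(D) = 2*D*(-660 + D) (f(D) = (D - 660)*(D + D) = (-660 + D)*(2*D) = 2*D*(-660 + D))
(f(1279) + 499139) + 2431637 = (2*1279*(-660 + 1279) + 499139) + 2431637 = (2*1279*619 + 499139) + 2431637 = (1583402 + 499139) + 2431637 = 2082541 + 2431637 = 4514178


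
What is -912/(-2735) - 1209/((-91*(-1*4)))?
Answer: -228819/76580 ≈ -2.9880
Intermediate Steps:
-912/(-2735) - 1209/((-91*(-1*4))) = -912*(-1/2735) - 1209/((-91*(-4))) = 912/2735 - 1209/((-91*(-4))) = 912/2735 - 1209/364 = 912/2735 - 1209*1/364 = 912/2735 - 93/28 = -228819/76580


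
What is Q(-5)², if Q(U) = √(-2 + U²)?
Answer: 23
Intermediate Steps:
Q(-5)² = (√(-2 + (-5)²))² = (√(-2 + 25))² = (√23)² = 23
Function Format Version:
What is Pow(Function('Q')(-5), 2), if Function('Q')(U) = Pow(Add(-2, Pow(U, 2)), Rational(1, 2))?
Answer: 23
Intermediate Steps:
Pow(Function('Q')(-5), 2) = Pow(Pow(Add(-2, Pow(-5, 2)), Rational(1, 2)), 2) = Pow(Pow(Add(-2, 25), Rational(1, 2)), 2) = Pow(Pow(23, Rational(1, 2)), 2) = 23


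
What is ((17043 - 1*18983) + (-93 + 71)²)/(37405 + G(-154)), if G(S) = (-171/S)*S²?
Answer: -112/4903 ≈ -0.022843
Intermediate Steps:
G(S) = -171*S
((17043 - 1*18983) + (-93 + 71)²)/(37405 + G(-154)) = ((17043 - 1*18983) + (-93 + 71)²)/(37405 - 171*(-154)) = ((17043 - 18983) + (-22)²)/(37405 + 26334) = (-1940 + 484)/63739 = -1456*1/63739 = -112/4903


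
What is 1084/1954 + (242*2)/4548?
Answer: 734471/1110849 ≈ 0.66118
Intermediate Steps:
1084/1954 + (242*2)/4548 = 1084*(1/1954) + 484*(1/4548) = 542/977 + 121/1137 = 734471/1110849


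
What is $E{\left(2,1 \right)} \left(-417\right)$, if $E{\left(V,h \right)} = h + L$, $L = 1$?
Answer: $-834$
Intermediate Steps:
$E{\left(V,h \right)} = 1 + h$ ($E{\left(V,h \right)} = h + 1 = 1 + h$)
$E{\left(2,1 \right)} \left(-417\right) = \left(1 + 1\right) \left(-417\right) = 2 \left(-417\right) = -834$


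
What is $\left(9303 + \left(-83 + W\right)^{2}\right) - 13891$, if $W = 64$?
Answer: $-4227$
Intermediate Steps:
$\left(9303 + \left(-83 + W\right)^{2}\right) - 13891 = \left(9303 + \left(-83 + 64\right)^{2}\right) - 13891 = \left(9303 + \left(-19\right)^{2}\right) - 13891 = \left(9303 + 361\right) - 13891 = 9664 - 13891 = -4227$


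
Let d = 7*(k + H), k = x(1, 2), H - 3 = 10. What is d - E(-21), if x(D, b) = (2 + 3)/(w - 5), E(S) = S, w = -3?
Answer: 861/8 ≈ 107.63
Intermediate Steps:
H = 13 (H = 3 + 10 = 13)
x(D, b) = -5/8 (x(D, b) = (2 + 3)/(-3 - 5) = 5/(-8) = 5*(-⅛) = -5/8)
k = -5/8 ≈ -0.62500
d = 693/8 (d = 7*(-5/8 + 13) = 7*(99/8) = 693/8 ≈ 86.625)
d - E(-21) = 693/8 - 1*(-21) = 693/8 + 21 = 861/8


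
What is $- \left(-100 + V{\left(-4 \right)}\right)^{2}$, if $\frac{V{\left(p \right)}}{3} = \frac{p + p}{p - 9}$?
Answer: $- \frac{1628176}{169} \approx -9634.2$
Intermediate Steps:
$V{\left(p \right)} = \frac{6 p}{-9 + p}$ ($V{\left(p \right)} = 3 \frac{p + p}{p - 9} = 3 \frac{2 p}{-9 + p} = \frac{6 p}{-9 + p}$)
$- \left(-100 + V{\left(-4 \right)}\right)^{2} = - \left(-100 + 6 \left(-4\right) \frac{1}{-9 - 4}\right)^{2} = - \left(-100 + 6 \left(-4\right) \frac{1}{-13}\right)^{2} = - \left(-100 + 6 \left(-4\right) \left(- \frac{1}{13}\right)\right)^{2} = - \left(-100 + \frac{24}{13}\right)^{2} = - \left(- \frac{1276}{13}\right)^{2} = \left(-1\right) \frac{1628176}{169} = - \frac{1628176}{169}$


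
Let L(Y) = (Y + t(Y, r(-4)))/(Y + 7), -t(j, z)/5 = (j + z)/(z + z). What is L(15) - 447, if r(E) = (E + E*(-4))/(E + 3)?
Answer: -78547/176 ≈ -446.29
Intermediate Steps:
r(E) = -3*E/(3 + E) (r(E) = (E - 4*E)/(3 + E) = (-3*E)/(3 + E) = -3*E/(3 + E))
t(j, z) = -5*(j + z)/(2*z) (t(j, z) = -5*(j + z)/(z + z) = -5*(j + z)/(2*z))
L(Y) = (-5/2 + 29*Y/24)/(7 + Y) (L(Y) = (Y + 5*(-Y - (-3)*(-4)/(3 - 4))/(2*((-3*(-4)/(3 - 4)))))/(Y + 7) = (Y + 5*(-Y - (-3)*(-4)/(-1))/(2*((-3*(-4)/(-1)))))/(7 + Y) = (Y + 5*(-Y - (-3)*(-4)*(-1))/(2*((-3*(-4)*(-1)))))/(7 + Y) = (Y + (5/2)*(-Y - 1*(-12))/(-12))/(7 + Y) = (Y + (5/2)*(-1/12)*(-Y + 12))/(7 + Y) = (Y + (5/2)*(-1/12)*(12 - Y))/(7 + Y) = (Y + (-5/2 + 5*Y/24))/(7 + Y) = (-5/2 + 29*Y/24)/(7 + Y))
L(15) - 447 = (-60 + 29*15)/(24*(7 + 15)) - 447 = (1/24)*(-60 + 435)/22 - 447 = (1/24)*(1/22)*375 - 447 = 125/176 - 447 = -78547/176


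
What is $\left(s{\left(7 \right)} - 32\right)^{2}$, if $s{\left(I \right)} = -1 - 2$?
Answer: $1225$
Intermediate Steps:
$s{\left(I \right)} = -3$
$\left(s{\left(7 \right)} - 32\right)^{2} = \left(-3 - 32\right)^{2} = \left(-35\right)^{2} = 1225$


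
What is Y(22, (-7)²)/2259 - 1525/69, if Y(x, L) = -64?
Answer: -1149797/51957 ≈ -22.130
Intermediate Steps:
Y(22, (-7)²)/2259 - 1525/69 = -64/2259 - 1525/69 = -1149797/51957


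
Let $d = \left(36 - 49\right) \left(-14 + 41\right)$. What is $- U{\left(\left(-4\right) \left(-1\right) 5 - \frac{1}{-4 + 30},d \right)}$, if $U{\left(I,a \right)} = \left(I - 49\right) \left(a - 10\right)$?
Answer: $- \frac{272555}{26} \approx -10483.0$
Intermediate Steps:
$d = -351$ ($d = \left(-13\right) 27 = -351$)
$U{\left(I,a \right)} = \left(-49 + I\right) \left(-10 + a\right)$
$- U{\left(\left(-4\right) \left(-1\right) 5 - \frac{1}{-4 + 30},d \right)} = - (490 - -17199 - 10 \left(\left(-4\right) \left(-1\right) 5 - \frac{1}{-4 + 30}\right) + \left(\left(-4\right) \left(-1\right) 5 - \frac{1}{-4 + 30}\right) \left(-351\right)) = - (490 + 17199 - 10 \left(4 \cdot 5 - \frac{1}{26}\right) + \left(4 \cdot 5 - \frac{1}{26}\right) \left(-351\right)) = - (490 + 17199 - 10 \left(20 - \frac{1}{26}\right) + \left(20 - \frac{1}{26}\right) \left(-351\right)) = - (490 + 17199 - \frac{2595}{13} + \frac{519}{26} \left(-351\right)) = - (490 + 17199 - \frac{2595}{13} - \frac{14013}{2}) = \left(-1\right) \frac{272555}{26} = - \frac{272555}{26}$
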